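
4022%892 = 454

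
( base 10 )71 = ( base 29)2d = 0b1000111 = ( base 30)2b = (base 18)3h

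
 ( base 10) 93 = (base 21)49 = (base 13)72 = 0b1011101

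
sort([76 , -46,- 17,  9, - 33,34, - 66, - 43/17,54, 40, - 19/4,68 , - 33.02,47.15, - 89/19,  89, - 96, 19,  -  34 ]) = [ - 96, - 66, - 46, - 34, - 33.02, - 33, - 17, - 19/4, - 89/19, - 43/17, 9, 19, 34, 40,47.15,54,68,76, 89]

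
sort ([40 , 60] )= [40  ,  60]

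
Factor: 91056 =2^4*3^1*7^1 * 271^1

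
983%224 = 87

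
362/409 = 362/409 = 0.89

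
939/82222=939/82222 = 0.01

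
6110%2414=1282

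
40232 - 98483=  - 58251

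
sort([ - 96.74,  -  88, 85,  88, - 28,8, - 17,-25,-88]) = [ - 96.74, - 88, - 88, - 28,- 25 , - 17,8, 85,88 ] 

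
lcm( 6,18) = 18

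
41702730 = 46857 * 890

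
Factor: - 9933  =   - 3^1*7^1 * 11^1 * 43^1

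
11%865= 11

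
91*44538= 4052958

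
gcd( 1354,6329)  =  1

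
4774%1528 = 190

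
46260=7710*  6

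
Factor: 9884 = 2^2*7^1 * 353^1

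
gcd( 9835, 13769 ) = 1967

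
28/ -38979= -1+38951/38979 = -  0.00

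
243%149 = 94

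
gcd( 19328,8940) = 4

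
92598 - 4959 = 87639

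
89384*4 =357536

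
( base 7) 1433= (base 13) 344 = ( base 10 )563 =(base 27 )KN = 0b1000110011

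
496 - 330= 166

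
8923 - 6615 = 2308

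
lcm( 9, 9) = 9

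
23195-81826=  - 58631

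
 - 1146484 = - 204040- 942444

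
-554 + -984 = -1538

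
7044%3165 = 714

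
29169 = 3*9723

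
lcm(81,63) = 567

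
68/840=17/210 = 0.08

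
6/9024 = 1/1504 = 0.00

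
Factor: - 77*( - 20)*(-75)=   -  115500 = - 2^2* 3^1*5^3*7^1 * 11^1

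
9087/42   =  3029/14 =216.36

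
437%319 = 118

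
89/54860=89/54860 = 0.00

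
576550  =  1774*325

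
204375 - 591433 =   -  387058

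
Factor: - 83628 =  - 2^2*3^2 * 23^1 *101^1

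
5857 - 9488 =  - 3631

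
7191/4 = 1797  +  3/4 = 1797.75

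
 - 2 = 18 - 20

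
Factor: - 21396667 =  - 21396667^1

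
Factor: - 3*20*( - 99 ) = 5940 = 2^2*3^3*5^1*11^1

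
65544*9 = 589896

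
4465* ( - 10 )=-44650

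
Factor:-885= -3^1*5^1*59^1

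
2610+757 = 3367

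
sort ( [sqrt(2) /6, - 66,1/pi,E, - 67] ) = [ - 67, - 66,sqrt (2)/6,1/pi , E] 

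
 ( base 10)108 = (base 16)6c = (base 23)4g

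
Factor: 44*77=2^2*7^1*11^2 = 3388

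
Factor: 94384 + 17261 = 3^3 *5^1*827^1 = 111645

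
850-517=333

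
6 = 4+2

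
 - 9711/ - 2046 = 3237/682 = 4.75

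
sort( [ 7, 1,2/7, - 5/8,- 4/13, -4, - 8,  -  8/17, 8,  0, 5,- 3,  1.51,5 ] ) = [-8, - 4, - 3, - 5/8, - 8/17, - 4/13, 0,2/7  ,  1 , 1.51, 5,  5,  7, 8 ] 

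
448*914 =409472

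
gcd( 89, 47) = 1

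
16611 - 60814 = -44203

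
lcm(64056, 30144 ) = 512448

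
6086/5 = 6086/5 = 1217.20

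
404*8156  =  3295024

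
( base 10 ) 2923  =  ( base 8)5553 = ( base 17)a1g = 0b101101101011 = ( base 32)2RB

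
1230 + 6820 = 8050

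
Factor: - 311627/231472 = -797/592 = -  2^ (  -  4)*37^( - 1)*797^1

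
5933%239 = 197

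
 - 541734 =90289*( - 6) 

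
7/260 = 7/260 = 0.03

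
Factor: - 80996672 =-2^6 * 1265573^1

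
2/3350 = 1/1675 =0.00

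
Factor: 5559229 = 13^1 * 19^1*71^1 *317^1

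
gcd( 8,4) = 4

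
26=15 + 11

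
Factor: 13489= 7^1*41^1 * 47^1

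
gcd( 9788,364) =4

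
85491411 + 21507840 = 106999251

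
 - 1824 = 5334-7158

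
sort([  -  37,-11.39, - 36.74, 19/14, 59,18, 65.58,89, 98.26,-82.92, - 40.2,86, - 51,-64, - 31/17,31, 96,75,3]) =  [  -  82.92,-64,-51, - 40.2 , - 37, -36.74, - 11.39,-31/17,19/14, 3,  18,31, 59,65.58,  75,86,  89,  96, 98.26 ] 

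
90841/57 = 90841/57= 1593.70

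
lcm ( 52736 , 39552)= 158208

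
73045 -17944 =55101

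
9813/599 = 16+229/599 = 16.38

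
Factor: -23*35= -805 = -5^1*7^1 *23^1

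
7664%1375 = 789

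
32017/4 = 32017/4 = 8004.25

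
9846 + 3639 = 13485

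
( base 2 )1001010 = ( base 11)68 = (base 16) 4a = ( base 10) 74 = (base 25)2o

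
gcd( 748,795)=1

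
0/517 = 0 = 0.00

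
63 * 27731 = 1747053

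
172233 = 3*57411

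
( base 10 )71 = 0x47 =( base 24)2N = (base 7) 131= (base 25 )2L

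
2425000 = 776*3125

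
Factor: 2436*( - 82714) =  - 2^3*3^1*7^1*29^1*41357^1  =  - 201491304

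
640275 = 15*42685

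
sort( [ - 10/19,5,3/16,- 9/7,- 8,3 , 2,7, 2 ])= [- 8, - 9/7,- 10/19,  3/16, 2,2,3 , 5, 7]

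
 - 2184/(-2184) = 1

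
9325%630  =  505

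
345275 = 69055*5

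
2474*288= 712512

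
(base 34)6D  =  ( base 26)89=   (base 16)D9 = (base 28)7L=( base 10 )217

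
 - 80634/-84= 959+13/14 = 959.93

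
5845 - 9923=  - 4078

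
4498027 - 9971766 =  - 5473739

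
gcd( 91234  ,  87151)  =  1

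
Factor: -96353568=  - 2^5*3^2*334561^1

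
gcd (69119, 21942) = 1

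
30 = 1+29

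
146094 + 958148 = 1104242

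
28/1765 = 28/1765 = 0.02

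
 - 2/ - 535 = 2/535 = 0.00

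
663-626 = 37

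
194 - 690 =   -  496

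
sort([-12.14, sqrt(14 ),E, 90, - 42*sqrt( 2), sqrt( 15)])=[  -  42 *sqrt( 2 ) , - 12.14, E, sqrt (14),sqrt(15), 90 ] 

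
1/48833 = 1/48833 = 0.00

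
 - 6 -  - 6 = 0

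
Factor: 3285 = 3^2*5^1*73^1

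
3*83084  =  249252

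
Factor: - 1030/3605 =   -  2^1 * 7^(-1 )=-  2/7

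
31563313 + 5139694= 36703007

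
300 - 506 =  - 206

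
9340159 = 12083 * 773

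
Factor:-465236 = - 2^2 * 107^1 * 1087^1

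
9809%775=509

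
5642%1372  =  154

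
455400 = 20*22770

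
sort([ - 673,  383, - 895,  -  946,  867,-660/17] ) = [-946,  -  895, - 673,-660/17, 383,867]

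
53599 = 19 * 2821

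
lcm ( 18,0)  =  0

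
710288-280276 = 430012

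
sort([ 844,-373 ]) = [ - 373, 844]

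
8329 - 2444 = 5885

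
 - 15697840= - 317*49520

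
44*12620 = 555280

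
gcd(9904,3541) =1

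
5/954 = 5/954  =  0.01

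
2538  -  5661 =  - 3123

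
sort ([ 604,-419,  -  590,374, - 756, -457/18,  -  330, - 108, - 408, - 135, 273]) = [ - 756, - 590,  -  419, - 408, - 330, - 135,- 108, - 457/18, 273, 374,604]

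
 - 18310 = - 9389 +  - 8921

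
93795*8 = 750360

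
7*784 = 5488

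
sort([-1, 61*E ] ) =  [ - 1,  61*E ]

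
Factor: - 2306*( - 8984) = 20717104 = 2^4*1123^1* 1153^1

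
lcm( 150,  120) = 600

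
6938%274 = 88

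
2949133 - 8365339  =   - 5416206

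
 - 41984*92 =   -  3862528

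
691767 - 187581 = 504186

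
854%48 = 38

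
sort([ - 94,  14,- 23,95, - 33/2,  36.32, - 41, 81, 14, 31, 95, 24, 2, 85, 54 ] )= [  -  94, - 41, - 23, - 33/2, 2, 14, 14, 24,31, 36.32,54,81,85,95, 95]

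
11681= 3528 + 8153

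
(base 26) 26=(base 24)2A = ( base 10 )58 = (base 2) 111010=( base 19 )31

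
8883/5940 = 1 + 109/220 = 1.50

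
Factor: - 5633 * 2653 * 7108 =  - 2^2 * 7^1*43^1 * 131^1* 379^1*1777^1 = - 106224432692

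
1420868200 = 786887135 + 633981065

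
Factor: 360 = 2^3*3^2 * 5^1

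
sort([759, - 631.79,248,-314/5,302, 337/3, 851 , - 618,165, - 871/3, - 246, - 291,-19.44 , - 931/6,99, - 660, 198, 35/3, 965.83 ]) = [ - 660,-631.79,-618, - 291, - 871/3, - 246,-931/6,-314/5, - 19.44,35/3, 99,337/3,165,  198,248,302,  759,  851,965.83]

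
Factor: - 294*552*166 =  - 26939808 = - 2^5*3^2*7^2*23^1*83^1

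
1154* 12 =13848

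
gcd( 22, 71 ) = 1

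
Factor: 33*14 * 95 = 2^1*3^1 *5^1*7^1*11^1*19^1  =  43890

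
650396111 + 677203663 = 1327599774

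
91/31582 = 91/31582 = 0.00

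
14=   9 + 5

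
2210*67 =148070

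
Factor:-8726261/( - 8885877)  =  3^ (-1 )*7^ ( - 1 )*11^ (-2 )*13^ ( - 1)*79^1*269^ (-1)*110459^1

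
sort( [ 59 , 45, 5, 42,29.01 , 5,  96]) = [5,  5 , 29.01,42,45, 59,96 ]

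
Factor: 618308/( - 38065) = - 2^2*5^( - 1)*23^(  -  1) * 467^1 = -  1868/115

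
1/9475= 1/9475 = 0.00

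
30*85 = 2550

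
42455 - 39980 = 2475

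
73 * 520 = 37960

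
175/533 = 175/533  =  0.33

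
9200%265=190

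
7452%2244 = 720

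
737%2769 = 737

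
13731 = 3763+9968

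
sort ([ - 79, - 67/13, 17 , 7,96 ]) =[ - 79, - 67/13 , 7, 17, 96]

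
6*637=3822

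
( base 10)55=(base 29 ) 1Q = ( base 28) 1r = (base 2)110111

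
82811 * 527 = 43641397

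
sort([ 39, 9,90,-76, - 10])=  [ - 76 , - 10, 9 , 39 , 90 ]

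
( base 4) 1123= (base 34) 2N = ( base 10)91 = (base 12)77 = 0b1011011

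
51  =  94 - 43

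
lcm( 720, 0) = 0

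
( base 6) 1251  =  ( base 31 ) A9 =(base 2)100111111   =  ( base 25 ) CJ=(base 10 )319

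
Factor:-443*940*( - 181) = 2^2* 5^1*47^1*181^1*443^1  =  75372020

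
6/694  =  3/347  =  0.01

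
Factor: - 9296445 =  - 3^1 * 5^1 *619763^1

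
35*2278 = 79730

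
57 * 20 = 1140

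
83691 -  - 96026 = 179717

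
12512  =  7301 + 5211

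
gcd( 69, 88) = 1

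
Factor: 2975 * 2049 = 3^1* 5^2*7^1 * 17^1 * 683^1 = 6095775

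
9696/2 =4848 = 4848.00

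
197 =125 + 72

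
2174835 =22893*95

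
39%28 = 11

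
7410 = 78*95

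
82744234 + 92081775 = 174826009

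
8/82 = 4/41 = 0.10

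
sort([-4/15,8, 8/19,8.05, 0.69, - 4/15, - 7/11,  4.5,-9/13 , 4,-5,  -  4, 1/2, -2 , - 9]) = [ - 9, - 5,-4, - 2, - 9/13, - 7/11, - 4/15,-4/15, 8/19, 1/2, 0.69 , 4,4.5,8, 8.05]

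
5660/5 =1132 =1132.00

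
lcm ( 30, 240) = 240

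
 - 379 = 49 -428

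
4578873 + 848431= 5427304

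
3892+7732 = 11624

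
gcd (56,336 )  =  56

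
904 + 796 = 1700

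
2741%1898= 843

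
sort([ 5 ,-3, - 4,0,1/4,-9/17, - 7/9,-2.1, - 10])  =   [ - 10, - 4, - 3, - 2.1, - 7/9, - 9/17, 0,1/4,5 ]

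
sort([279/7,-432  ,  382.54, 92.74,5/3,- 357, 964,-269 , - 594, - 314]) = [ - 594, - 432, -357,- 314, - 269,5/3 , 279/7,92.74,382.54, 964]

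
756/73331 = 756/73331= 0.01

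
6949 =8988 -2039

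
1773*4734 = 8393382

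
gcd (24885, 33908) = 7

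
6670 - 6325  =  345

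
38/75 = 38/75 = 0.51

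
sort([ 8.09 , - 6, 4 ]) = [ - 6, 4 , 8.09 ]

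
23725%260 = 65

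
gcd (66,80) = 2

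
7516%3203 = 1110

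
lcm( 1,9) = 9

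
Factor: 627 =3^1*11^1*19^1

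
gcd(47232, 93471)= 3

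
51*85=4335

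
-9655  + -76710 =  - 86365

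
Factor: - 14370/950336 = -2^(-5 )*3^1*5^1*31^( - 1) = - 15/992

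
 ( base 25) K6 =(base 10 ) 506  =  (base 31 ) GA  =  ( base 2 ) 111111010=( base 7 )1322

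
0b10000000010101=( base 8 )20025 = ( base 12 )4905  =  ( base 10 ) 8213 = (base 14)2dc9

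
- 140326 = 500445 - 640771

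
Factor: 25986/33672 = 2^( - 2 )*23^( - 1)*71^1 = 71/92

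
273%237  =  36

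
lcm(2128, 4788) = 19152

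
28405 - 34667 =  - 6262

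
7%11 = 7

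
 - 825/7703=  - 1+ 6878/7703=- 0.11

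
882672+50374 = 933046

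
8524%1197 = 145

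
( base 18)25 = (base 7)56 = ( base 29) 1C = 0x29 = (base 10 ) 41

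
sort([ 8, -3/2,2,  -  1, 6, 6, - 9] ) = [ - 9, - 3/2, - 1,2 , 6, 6,8 ]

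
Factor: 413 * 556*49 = 2^2*7^3*59^1*139^1 = 11251772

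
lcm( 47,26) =1222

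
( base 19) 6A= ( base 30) 44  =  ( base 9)147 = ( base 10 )124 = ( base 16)7c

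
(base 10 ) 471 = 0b111010111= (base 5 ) 3341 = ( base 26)i3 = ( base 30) fl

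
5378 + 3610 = 8988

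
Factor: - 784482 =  - 2^1*3^1 * 17^1*7691^1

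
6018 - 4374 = 1644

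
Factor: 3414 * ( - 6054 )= - 20668356  =  - 2^2 * 3^2*569^1*1009^1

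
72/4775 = 72/4775 = 0.02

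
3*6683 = 20049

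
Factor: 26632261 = 139^1*191599^1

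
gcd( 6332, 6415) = 1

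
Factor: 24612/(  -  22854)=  - 14/13 =- 2^1*7^1*13^(-1 )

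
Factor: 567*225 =3^6 * 5^2*7^1 = 127575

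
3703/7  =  529 = 529.00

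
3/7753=3/7753 = 0.00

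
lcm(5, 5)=5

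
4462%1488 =1486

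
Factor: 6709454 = 2^1*31^1*108217^1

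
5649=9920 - 4271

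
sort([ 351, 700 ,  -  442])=[ - 442,351,700]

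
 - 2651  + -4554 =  - 7205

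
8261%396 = 341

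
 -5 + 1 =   -  4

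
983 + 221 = 1204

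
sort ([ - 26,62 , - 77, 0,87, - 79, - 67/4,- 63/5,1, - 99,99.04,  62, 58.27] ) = [ - 99, -79 , - 77, - 26 , - 67/4 , - 63/5, 0, 1, 58.27, 62,62, 87, 99.04]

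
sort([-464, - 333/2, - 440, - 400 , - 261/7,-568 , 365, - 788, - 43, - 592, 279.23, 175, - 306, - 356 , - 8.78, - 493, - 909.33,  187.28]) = [ - 909.33 , - 788, - 592, - 568,-493,-464, - 440, - 400, - 356 , - 306, - 333/2 , - 43, - 261/7, - 8.78,175, 187.28, 279.23,365] 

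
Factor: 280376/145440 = 347/180 = 2^( - 2)*3^( - 2)*5^(-1 )*347^1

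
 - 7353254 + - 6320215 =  - 13673469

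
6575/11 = 597 + 8/11 = 597.73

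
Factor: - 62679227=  - 13^2*370883^1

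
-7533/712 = - 7533/712  =  - 10.58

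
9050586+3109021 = 12159607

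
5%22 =5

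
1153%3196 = 1153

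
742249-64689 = 677560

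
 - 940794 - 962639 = -1903433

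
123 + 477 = 600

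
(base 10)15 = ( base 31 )F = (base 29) F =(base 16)f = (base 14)11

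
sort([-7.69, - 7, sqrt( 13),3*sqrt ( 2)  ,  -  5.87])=[ - 7.69, - 7, - 5.87,sqrt(13), 3*sqrt( 2 )]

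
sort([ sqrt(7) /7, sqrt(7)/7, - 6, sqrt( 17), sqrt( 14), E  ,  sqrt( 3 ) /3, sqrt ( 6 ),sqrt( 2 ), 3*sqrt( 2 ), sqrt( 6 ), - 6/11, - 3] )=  [ - 6, - 3 , - 6/11,sqrt (7) /7, sqrt( 7 ) /7,sqrt( 3)/3 , sqrt( 2 ), sqrt( 6 ),sqrt( 6 ),E,sqrt( 14),sqrt( 17),  3 * sqrt( 2) ]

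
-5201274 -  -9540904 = 4339630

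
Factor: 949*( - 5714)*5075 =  - 2^1 * 5^2*7^1*13^1 * 29^1*73^1*2857^1 =- 27519623950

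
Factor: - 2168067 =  - 3^1*11^1*65699^1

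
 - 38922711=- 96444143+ 57521432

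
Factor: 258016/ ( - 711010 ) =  - 176/485 = - 2^4*5^(  -  1 ) * 11^1 * 97^ ( - 1)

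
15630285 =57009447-41379162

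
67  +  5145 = 5212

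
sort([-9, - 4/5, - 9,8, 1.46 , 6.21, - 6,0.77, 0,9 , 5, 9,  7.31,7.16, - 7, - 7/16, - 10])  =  [  -  10 ,-9, - 9, - 7,-6, - 4/5, - 7/16,0,  0.77,1.46, 5,6.21,7.16,7.31,  8,9, 9 ] 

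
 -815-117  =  -932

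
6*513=3078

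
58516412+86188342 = 144704754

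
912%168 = 72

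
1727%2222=1727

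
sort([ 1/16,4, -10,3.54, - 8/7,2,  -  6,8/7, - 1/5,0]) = [ -10, - 6, - 8/7, - 1/5,0,1/16,8/7,2,3.54,4] 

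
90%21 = 6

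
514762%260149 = 254613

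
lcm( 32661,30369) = 1731033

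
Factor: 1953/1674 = 2^ ( - 1 )*3^(-1)*7^1 = 7/6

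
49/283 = 49/283= 0.17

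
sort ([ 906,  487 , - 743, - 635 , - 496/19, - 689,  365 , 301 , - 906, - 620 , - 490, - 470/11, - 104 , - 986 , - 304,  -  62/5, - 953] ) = [ -986, - 953, -906  ,-743, - 689,- 635 , - 620 ,- 490 , - 304, - 104, - 470/11, - 496/19,-62/5, 301,365,487, 906]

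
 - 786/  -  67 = 11+49/67 = 11.73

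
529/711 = 529/711 = 0.74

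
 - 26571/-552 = 48 + 25/184 = 48.14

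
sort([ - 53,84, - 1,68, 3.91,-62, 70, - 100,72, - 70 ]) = [  -  100,- 70, - 62, - 53, - 1,3.91,68,70,72,84]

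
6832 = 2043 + 4789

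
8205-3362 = 4843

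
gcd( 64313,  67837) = 881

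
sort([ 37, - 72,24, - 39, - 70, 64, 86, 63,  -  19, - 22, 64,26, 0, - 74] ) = [ - 74,  -  72, - 70, - 39,-22, - 19,0,24, 26  ,  37,  63, 64, 64,86]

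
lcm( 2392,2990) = 11960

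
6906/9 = 2302/3 = 767.33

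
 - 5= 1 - 6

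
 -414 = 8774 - 9188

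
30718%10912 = 8894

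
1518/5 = 1518/5  =  303.60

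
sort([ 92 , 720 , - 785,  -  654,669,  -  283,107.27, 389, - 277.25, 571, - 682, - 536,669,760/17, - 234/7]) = [ - 785, - 682, - 654, - 536,  -  283 , - 277.25, - 234/7,760/17,92,107.27 , 389,  571,  669,669,720]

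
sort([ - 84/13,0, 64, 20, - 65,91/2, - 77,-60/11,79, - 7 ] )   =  [  -  77, - 65, - 7, - 84/13, - 60/11,0,20, 91/2,64,79 ]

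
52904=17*3112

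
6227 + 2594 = 8821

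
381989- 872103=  - 490114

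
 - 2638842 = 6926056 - 9564898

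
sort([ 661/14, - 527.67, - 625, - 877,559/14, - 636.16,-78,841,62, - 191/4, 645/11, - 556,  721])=[ - 877,  -  636.16, - 625, - 556,  -  527.67,  -  78, - 191/4,559/14, 661/14, 645/11, 62,721, 841]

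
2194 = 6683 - 4489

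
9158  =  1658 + 7500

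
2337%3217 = 2337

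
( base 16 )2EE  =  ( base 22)1C2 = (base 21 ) 1ef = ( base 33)MO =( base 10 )750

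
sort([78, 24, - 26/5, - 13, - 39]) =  [ - 39, - 13, - 26/5,24,78]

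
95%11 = 7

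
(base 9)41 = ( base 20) 1H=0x25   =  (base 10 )37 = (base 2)100101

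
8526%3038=2450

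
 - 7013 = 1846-8859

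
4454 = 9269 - 4815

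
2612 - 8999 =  - 6387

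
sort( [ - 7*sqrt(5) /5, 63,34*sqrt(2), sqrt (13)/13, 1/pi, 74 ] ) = [ -7*sqrt( 5 )/5,sqrt( 13 ) /13, 1/pi,34*sqrt (2 ), 63,  74 ]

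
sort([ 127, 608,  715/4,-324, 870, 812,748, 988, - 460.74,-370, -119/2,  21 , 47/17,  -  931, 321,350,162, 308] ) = [ - 931,  -  460.74,-370, - 324, - 119/2, 47/17,  21,127,162, 715/4, 308,321, 350,608, 748, 812, 870,  988 ] 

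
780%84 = 24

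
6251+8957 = 15208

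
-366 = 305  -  671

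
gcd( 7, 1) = 1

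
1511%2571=1511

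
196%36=16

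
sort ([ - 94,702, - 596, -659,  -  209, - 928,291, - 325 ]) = [ - 928, - 659, - 596,  -  325, - 209, - 94,291,702] 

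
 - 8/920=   -  1/115 = - 0.01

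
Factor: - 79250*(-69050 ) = 2^2*5^5*317^1 * 1381^1  =  5472212500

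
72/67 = 72/67 = 1.07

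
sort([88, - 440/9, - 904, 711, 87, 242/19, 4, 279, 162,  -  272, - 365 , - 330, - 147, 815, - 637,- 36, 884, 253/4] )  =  [ - 904, - 637, - 365,- 330 , - 272, - 147, - 440/9, - 36, 4, 242/19,  253/4, 87, 88,162, 279, 711, 815, 884] 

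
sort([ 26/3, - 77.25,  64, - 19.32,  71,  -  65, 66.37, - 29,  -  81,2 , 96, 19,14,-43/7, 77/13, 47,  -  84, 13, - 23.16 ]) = [ - 84, - 81, - 77.25, - 65  , - 29, - 23.16, - 19.32, - 43/7 , 2, 77/13,26/3,13, 14,19, 47,64, 66.37, 71,  96 ]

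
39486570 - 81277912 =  -41791342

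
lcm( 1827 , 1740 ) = 36540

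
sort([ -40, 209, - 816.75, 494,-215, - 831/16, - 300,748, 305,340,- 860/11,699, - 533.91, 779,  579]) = [-816.75, - 533.91, - 300, - 215,-860/11,- 831/16, - 40, 209,  305,340, 494, 579,699,748, 779]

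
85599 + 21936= 107535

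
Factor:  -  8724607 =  -283^1*30829^1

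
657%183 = 108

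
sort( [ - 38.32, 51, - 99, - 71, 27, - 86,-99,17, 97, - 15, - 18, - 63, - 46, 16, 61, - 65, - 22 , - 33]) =[ - 99, -99, - 86, - 71, - 65, - 63,- 46, - 38.32, - 33,-22 , - 18, - 15, 16,17, 27,51,  61, 97] 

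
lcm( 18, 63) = 126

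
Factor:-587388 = -2^2*3^1*31^1*1579^1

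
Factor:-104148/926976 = - 2^(-6 )*3^1*11^1*17^( - 1 )*71^( - 1 )*263^1  =  -8679/77248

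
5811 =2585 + 3226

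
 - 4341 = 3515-7856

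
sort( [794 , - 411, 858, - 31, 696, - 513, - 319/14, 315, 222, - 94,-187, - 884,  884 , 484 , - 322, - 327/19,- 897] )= [ - 897, - 884, - 513,- 411 , - 322 , - 187, - 94, - 31, - 319/14, - 327/19, 222, 315, 484,  696, 794,858,884]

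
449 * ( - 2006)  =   - 900694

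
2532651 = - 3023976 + 5556627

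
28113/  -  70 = - 28113/70  =  -401.61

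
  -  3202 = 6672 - 9874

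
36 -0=36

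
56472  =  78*724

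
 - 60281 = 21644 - 81925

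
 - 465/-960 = 31/64 = 0.48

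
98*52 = 5096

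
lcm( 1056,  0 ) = 0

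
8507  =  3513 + 4994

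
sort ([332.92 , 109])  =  [109 , 332.92 ] 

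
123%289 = 123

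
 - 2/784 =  - 1 + 391/392 = - 0.00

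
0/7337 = 0=0.00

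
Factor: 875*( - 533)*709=  -  5^3*  7^1*13^1 *41^1*709^1 = - 330659875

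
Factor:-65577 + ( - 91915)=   -  2^2*39373^1  =  - 157492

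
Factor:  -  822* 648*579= - 2^4* 3^6  *137^1*193^1 = -  308407824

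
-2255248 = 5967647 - 8222895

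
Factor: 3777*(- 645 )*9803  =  -3^2 * 5^1 * 43^1* 1259^1 * 9803^1=- 23881725495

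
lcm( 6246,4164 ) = 12492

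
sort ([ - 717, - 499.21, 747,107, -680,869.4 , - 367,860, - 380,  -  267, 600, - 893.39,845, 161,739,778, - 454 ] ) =[-893.39, - 717,-680, - 499.21, - 454, - 380, - 367, - 267,107,161,600,739,747,778,845,860,  869.4]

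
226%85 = 56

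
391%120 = 31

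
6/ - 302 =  - 3/151 = -0.02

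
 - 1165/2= - 1165/2 = -582.50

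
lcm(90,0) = 0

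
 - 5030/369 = - 5030/369  =  - 13.63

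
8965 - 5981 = 2984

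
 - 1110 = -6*185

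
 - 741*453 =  - 335673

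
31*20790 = 644490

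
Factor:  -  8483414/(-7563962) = 4241707/3781981= 7^( - 1 ) * 1543^1*2749^1*540283^(-1)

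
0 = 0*40902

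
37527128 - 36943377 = 583751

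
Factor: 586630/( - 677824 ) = -2^ ( - 5)*5^1*7^ ( - 1)*11^1*17^( - 1)*89^( - 1)* 5333^1 = - 293315/338912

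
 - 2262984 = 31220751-33483735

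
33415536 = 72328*462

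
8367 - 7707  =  660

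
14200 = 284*50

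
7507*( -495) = - 3715965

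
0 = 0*78698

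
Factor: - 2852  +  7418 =2^1*3^1*761^1= 4566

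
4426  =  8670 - 4244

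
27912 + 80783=108695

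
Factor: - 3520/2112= - 5/3 =- 3^( - 1)*5^1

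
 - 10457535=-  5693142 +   -  4764393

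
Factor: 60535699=7^1*53^1*163169^1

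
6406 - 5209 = 1197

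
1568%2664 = 1568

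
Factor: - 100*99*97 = - 960300 = - 2^2 * 3^2*5^2*11^1 * 97^1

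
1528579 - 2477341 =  - 948762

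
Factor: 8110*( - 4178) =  - 33883580 = -  2^2*5^1 *811^1*2089^1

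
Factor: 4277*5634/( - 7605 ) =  - 205954/65 =-  2^1*5^(-1 )*7^1*13^ ( - 1)*47^1*313^1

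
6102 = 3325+2777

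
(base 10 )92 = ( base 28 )38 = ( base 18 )52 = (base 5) 332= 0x5c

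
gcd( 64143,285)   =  3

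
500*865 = 432500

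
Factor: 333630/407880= 2^( -2)*103^( - 1)  *  337^1   =  337/412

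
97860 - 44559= 53301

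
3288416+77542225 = 80830641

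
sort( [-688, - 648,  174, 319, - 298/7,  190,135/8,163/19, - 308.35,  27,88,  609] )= [- 688, - 648, - 308.35, - 298/7,  163/19, 135/8,27 , 88,174,190,319, 609 ] 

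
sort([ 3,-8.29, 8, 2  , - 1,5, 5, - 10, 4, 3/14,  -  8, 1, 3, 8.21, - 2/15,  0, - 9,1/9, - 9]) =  [ - 10, - 9, - 9,-8.29, - 8, - 1, - 2/15, 0,  1/9,3/14  ,  1, 2 , 3,3, 4, 5, 5 , 8, 8.21]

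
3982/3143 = 3982/3143 = 1.27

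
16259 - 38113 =  -  21854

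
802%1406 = 802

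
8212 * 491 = 4032092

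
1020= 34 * 30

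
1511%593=325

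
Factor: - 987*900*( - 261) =2^2*3^5*5^2 *7^1*29^1*47^1 = 231846300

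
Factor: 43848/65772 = 2/3= 2^1*  3^ ( - 1 ) 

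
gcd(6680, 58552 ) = 8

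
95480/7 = 13640 =13640.00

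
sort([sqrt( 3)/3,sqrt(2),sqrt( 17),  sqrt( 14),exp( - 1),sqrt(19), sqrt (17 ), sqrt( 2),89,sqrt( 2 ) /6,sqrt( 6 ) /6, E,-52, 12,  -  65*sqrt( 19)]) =[-65*sqrt( 19),  -  52,sqrt( 2)/6, exp( - 1) , sqrt(6 ) /6, sqrt(3 ) /3,sqrt( 2 ),sqrt(2), E,sqrt (14),sqrt( 17), sqrt( 17 ), sqrt(19),12,89]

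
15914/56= 284 + 5/28   =  284.18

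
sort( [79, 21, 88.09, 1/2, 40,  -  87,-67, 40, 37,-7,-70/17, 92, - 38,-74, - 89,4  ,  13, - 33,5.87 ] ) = [- 89,  -  87, - 74, - 67, - 38, - 33, - 7,-70/17 , 1/2, 4,  5.87, 13, 21,37,40, 40, 79, 88.09,92 ]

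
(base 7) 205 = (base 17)61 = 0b1100111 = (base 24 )47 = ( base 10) 103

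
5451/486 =1817/162 =11.22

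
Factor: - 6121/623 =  - 7^( - 1)*89^( - 1 )*6121^1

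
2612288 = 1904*1372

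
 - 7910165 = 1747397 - 9657562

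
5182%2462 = 258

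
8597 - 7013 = 1584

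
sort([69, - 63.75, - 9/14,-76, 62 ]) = [ - 76, - 63.75, - 9/14,  62, 69 ] 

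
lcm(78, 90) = 1170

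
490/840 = 7/12  =  0.58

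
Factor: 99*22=2178 = 2^1*3^2*11^2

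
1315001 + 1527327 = 2842328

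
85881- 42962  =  42919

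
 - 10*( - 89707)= 897070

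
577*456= 263112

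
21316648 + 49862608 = 71179256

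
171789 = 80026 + 91763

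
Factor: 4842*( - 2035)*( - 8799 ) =86700682530 = 2^1*3^3*5^1*7^1*11^1 * 37^1*269^1*419^1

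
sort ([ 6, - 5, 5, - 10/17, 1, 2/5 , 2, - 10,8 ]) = [-10, - 5, - 10/17,2/5, 1,  2, 5,6, 8]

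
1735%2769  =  1735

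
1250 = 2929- 1679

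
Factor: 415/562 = 2^ ( - 1)*5^1 * 83^1*281^ (-1)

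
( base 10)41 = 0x29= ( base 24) 1H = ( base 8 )51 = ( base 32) 19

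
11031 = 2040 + 8991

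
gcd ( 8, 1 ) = 1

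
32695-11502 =21193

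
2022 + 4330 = 6352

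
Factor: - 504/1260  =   - 2^1 *5^( - 1)   =  - 2/5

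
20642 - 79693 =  - 59051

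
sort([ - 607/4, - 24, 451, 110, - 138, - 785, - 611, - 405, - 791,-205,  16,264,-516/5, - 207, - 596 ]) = [ - 791,-785,  -  611, - 596, - 405, - 207, - 205, - 607/4, - 138, - 516/5, - 24,  16, 110, 264, 451]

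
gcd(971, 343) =1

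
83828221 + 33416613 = 117244834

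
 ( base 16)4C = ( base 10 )76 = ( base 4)1030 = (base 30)2G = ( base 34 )28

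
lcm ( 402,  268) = 804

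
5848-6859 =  - 1011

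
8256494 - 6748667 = 1507827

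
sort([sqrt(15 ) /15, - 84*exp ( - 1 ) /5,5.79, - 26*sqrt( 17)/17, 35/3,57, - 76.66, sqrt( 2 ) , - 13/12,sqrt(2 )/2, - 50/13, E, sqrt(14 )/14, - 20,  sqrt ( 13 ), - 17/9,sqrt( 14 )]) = [ - 76.66 , - 20,  -  26*sqrt ( 17 ) /17,-84*exp( - 1)/5, - 50/13, - 17/9, - 13/12,sqrt (15 ) /15,sqrt ( 14 ) /14,sqrt(2 )/2 , sqrt( 2), E,sqrt(13 ),sqrt(14 ),5.79,35/3,57 ] 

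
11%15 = 11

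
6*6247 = 37482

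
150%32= 22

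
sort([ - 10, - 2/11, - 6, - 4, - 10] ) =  [ - 10, - 10 , - 6, - 4, - 2/11]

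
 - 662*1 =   -  662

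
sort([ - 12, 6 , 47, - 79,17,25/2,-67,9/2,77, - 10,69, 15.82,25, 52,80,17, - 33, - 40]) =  [ - 79, - 67, -40, - 33 ,  -  12, - 10,9/2, 6, 25/2,15.82,17,17,25, 47,52,69, 77,  80 ]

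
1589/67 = 23 + 48/67  =  23.72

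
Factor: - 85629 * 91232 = -7812104928= -2^5*3^1*17^1*23^1*73^1*2851^1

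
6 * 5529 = 33174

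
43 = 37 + 6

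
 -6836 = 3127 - 9963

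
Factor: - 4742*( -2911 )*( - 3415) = - 47140530230 =-2^1 * 5^1*41^1*71^1*683^1*2371^1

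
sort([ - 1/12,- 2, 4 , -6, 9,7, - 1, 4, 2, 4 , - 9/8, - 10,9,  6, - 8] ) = [ - 10, - 8 , - 6, - 2, - 9/8, - 1, - 1/12,2, 4, 4,4,6, 7 , 9, 9 ]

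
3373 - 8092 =-4719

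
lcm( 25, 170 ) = 850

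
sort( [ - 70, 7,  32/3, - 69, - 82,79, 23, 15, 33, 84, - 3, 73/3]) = [-82,- 70,  -  69, - 3,  7, 32/3, 15, 23 , 73/3, 33, 79, 84]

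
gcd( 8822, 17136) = 2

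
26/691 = 26/691 = 0.04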